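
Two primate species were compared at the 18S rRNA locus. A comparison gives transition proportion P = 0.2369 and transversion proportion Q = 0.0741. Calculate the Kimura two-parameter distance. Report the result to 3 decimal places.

Under the Kimura two-parameter model, d = −½ ln(1 − 2P − Q) − ¼ ln(1 − 2Q).
1 − 2P − Q = 0.4521, giving −½ ln(0.4521) = 0.396926.
1 − 2Q = 0.8518, giving −¼ ln(0.8518) = 0.040101.
d = 0.396926 + 0.040101 = 0.437027.

0.437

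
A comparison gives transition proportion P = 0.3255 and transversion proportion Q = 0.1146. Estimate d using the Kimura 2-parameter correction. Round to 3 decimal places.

0.790

Under the Kimura two-parameter model, d = −½ ln(1 − 2P − Q) − ¼ ln(1 − 2Q).
1 − 2P − Q = 0.2344, giving −½ ln(0.2344) = 0.725363.
1 − 2Q = 0.7708, giving −¼ ln(0.7708) = 0.065082.
d = 0.725363 + 0.065082 = 0.790445.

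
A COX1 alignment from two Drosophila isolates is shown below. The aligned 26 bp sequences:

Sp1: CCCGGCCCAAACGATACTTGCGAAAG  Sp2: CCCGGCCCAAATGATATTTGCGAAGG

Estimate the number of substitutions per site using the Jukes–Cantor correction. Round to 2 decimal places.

The sequences differ at 3 of 26 sites (12, 17, 25), so p = 3/26 ≈ 0.115385.
d = −(3/4) ln(1 − 4p/3) = −0.75 ln(1 − 0.153847) = −0.75 ln(0.846153)
  = −0.75 × (-0.167055) = 0.125291 substitutions/site.

0.13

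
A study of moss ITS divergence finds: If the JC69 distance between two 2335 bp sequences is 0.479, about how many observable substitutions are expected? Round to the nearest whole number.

Invert JC69: p = (3/4)(1 − e^(−4d/3)) = 0.75 × (1 − e^(-0.638667)) = 0.75 × (1 − 0.527996) = 0.354003.
Expected differing sites = pL ≈ 0.354003 × 2335 = 826.597005 ≈ 827.

827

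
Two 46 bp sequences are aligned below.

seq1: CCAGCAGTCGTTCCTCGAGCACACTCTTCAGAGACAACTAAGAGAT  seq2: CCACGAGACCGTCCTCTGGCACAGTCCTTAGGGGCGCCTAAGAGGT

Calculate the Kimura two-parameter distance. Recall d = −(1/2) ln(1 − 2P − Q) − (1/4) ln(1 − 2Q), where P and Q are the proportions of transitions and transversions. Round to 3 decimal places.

0.432

Of 46 sites, 7 differences are transitions and 8 are transversions, so P = 7/46 ≈ 0.152174 and Q = 8/46 ≈ 0.173913.
Under the Kimura two-parameter model, d = −½ ln(1 − 2P − Q) − ¼ ln(1 − 2Q).
1 − 2P − Q = 0.521739, giving −½ ln(0.521739) = 0.325294.
1 − 2Q = 0.652174, giving −¼ ln(0.652174) = 0.106861.
d = 0.325294 + 0.106861 = 0.432155.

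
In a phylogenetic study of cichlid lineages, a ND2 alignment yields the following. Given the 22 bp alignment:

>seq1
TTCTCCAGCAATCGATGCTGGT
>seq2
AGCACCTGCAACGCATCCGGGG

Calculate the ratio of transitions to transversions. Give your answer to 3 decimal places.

0.111

Transitions are A↔G and C↔T; transversions are all other mismatches.
Transitions: 1. Transversions: 9.
R = 1/9 = 0.111111… ≈ 0.111 (to 3 d.p.).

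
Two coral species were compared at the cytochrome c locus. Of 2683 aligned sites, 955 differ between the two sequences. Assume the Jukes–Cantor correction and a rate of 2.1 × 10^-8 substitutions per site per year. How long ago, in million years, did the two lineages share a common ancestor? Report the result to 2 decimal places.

11.49

p = 955/2683 ≈ 0.355945.
d = −(3/4) ln(1 − 4p/3) = −0.75 ln(1 − 0.474593) = −0.75 ln(0.525407)
  = −0.75 × (-0.643582) = 0.482687 substitutions/site.
Under a molecular clock d = 2μt, so t = d/(2μ) = 0.482687 / (2 × 2.1 × 10^-8) = 11.49 million years.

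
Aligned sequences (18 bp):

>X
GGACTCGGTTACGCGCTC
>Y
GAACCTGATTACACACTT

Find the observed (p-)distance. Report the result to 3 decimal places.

0.389

The sequences differ at 7 of 18 positions (sites 2, 5, 6, 8, 13, 15, 18).
p = 7/18 = 0.388888… ≈ 0.389 (to 3 d.p.).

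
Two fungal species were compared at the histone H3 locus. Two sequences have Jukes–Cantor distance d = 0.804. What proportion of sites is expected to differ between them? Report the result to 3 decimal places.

0.493

p = (3/4)(1 − e^(−4d/3)) = 0.75 × (1 − e^(-1.072)) = 0.75 × (1 − 0.342323) = 0.493258.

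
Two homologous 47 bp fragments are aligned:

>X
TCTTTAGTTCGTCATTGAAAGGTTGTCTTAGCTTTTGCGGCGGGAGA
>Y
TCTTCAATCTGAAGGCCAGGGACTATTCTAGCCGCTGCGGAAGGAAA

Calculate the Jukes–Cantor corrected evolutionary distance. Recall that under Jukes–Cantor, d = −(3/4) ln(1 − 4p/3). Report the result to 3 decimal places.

0.793

The sequences differ at 23 of 47 sites, so p = 23/47 ≈ 0.489362.
d = −(3/4) ln(1 − 4p/3) = −0.75 ln(1 − 0.652483) = −0.75 ln(0.347517)
  = −0.75 × (-1.056942) = 0.792707 substitutions/site.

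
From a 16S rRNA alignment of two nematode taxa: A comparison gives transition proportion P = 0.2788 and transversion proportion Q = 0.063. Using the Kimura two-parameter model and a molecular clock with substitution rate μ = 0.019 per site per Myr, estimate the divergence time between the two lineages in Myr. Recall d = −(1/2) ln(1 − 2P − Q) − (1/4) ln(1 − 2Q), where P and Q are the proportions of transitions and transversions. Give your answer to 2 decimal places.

13.64

Under the Kimura two-parameter model, d = −½ ln(1 − 2P − Q) − ¼ ln(1 − 2Q).
1 − 2P − Q = 0.3794, giving −½ ln(0.3794) = 0.484582.
1 − 2Q = 0.874, giving −¼ ln(0.874) = 0.033669.
d = 0.484582 + 0.033669 = 0.518251.
Under a molecular clock d = 2μt, so t = d/(2μ) = 0.518251 / (2 × 0.019) = 13.64 Myr.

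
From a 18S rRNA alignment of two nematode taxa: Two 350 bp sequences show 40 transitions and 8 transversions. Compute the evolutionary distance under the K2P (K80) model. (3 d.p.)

P = 40/350 ≈ 0.114286 and Q = 8/350 ≈ 0.022857.
Under the Kimura two-parameter model, d = −½ ln(1 − 2P − Q) − ¼ ln(1 − 2Q).
1 − 2P − Q = 0.748571, giving −½ ln(0.748571) = 0.144795.
1 − 2Q = 0.954286, giving −¼ ln(0.954286) = 0.011698.
d = 0.144795 + 0.011698 = 0.156493.

0.156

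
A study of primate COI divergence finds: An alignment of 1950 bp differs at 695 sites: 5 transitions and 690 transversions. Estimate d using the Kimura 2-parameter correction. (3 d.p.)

0.530

P = 5/1950 ≈ 0.002564 and Q = 690/1950 ≈ 0.353846.
Under the Kimura two-parameter model, d = −½ ln(1 − 2P − Q) − ¼ ln(1 − 2Q).
1 − 2P − Q = 0.641026, giving −½ ln(0.641026) = 0.222343.
1 − 2Q = 0.292308, giving −¼ ln(0.292308) = 0.307487.
d = 0.222343 + 0.307487 = 0.529830.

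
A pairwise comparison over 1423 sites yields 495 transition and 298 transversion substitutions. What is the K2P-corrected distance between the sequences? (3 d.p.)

P = 495/1423 ≈ 0.347857 and Q = 298/1423 ≈ 0.209417.
Under the Kimura two-parameter model, d = −½ ln(1 − 2P − Q) − ¼ ln(1 − 2Q).
1 − 2P − Q = 0.094869, giving −½ ln(0.094869) = 1.177629.
1 − 2Q = 0.581166, giving −¼ ln(0.581166) = 0.135680.
d = 1.177629 + 0.135680 = 1.313309.

1.313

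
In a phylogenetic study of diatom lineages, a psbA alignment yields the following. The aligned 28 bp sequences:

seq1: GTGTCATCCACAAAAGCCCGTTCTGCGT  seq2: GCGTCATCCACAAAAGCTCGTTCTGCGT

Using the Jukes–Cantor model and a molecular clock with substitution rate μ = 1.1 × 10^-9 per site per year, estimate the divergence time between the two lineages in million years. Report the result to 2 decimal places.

The sequences differ at 2 of 28 sites (2, 18), so p = 2/28 ≈ 0.071429.
d = −(3/4) ln(1 − 4p/3) = −0.75 ln(1 − 0.095239) = −0.75 ln(0.904761)
  = −0.75 × (-0.100084) = 0.075063 substitutions/site.
Under a molecular clock d = 2μt, so t = d/(2μ) = 0.075063 / (2 × 1.1 × 10^-9) = 34.12 million years.

34.12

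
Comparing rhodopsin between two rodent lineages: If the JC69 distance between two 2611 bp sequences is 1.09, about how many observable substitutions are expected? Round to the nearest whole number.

1500

Invert JC69: p = (3/4)(1 − e^(−4d/3)) = 0.75 × (1 − e^(-1.453333)) = 0.75 × (1 − 0.233790) = 0.574658.
Expected differing sites = pL ≈ 0.574658 × 2611 = 1500.432038 ≈ 1500.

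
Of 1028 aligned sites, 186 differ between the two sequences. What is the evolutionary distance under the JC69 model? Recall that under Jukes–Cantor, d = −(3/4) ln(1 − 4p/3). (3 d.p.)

p = 186/1028 ≈ 0.180934.
d = −(3/4) ln(1 − 4p/3) = −0.75 ln(1 − 0.241245) = −0.75 ln(0.758755)
  = −0.75 × (-0.276076) = 0.207057 substitutions/site.

0.207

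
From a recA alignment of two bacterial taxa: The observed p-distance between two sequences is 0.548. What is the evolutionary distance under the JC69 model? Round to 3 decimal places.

d = −(3/4) ln(1 − 4p/3) = −0.75 ln(1 − 0.730667) = −0.75 ln(0.269333)
  = −0.75 × (-1.311807) = 0.983855 substitutions/site.

0.984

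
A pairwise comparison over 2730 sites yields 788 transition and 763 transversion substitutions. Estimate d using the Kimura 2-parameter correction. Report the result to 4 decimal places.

1.1763

P = 788/2730 ≈ 0.288645 and Q = 763/2730 ≈ 0.279487.
Under the Kimura two-parameter model, d = −½ ln(1 − 2P − Q) − ¼ ln(1 − 2Q).
1 − 2P − Q = 0.143223, giving −½ ln(0.143223) = 0.971676.
1 − 2Q = 0.441026, giving −¼ ln(0.441026) = 0.204663.
d = 0.971676 + 0.204663 = 1.176339.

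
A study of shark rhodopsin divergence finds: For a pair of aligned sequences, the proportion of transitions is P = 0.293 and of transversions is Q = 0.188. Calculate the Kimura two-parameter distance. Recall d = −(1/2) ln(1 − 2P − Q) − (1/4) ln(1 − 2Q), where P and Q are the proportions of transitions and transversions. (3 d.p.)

0.862

Under the Kimura two-parameter model, d = −½ ln(1 − 2P − Q) − ¼ ln(1 − 2Q).
1 − 2P − Q = 0.226, giving −½ ln(0.226) = 0.743610.
1 − 2Q = 0.624, giving −¼ ln(0.624) = 0.117901.
d = 0.743610 + 0.117901 = 0.861511.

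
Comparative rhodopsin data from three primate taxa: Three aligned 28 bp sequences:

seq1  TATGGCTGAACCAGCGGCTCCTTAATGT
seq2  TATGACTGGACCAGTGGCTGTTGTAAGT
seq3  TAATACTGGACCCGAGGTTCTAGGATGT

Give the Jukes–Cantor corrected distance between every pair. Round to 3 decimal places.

seq1–seq2: 8/28 sites differ → p ≈ 0.285714, d = −0.75 ln(1 − 0.380952) = 0.359679 ≈ 0.360.
seq1–seq3: 11/28 sites differ → p ≈ 0.392857, d = −0.75 ln(1 − 0.523809) = 0.556452 ≈ 0.556.
seq2–seq3: 9/28 sites differ → p ≈ 0.321429, d = −0.75 ln(1 − 0.428572) = 0.419713 ≈ 0.420.

d(seq1,seq2) = 0.360, d(seq1,seq3) = 0.556, d(seq2,seq3) = 0.420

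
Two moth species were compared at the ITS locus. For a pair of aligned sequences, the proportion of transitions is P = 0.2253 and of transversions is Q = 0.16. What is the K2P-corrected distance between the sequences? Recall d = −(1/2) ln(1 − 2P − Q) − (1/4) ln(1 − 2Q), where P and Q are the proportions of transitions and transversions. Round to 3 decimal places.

0.568

Under the Kimura two-parameter model, d = −½ ln(1 − 2P − Q) − ¼ ln(1 − 2Q).
1 − 2P − Q = 0.3894, giving −½ ln(0.3894) = 0.471574.
1 − 2Q = 0.68, giving −¼ ln(0.68) = 0.096416.
d = 0.471574 + 0.096416 = 0.567990.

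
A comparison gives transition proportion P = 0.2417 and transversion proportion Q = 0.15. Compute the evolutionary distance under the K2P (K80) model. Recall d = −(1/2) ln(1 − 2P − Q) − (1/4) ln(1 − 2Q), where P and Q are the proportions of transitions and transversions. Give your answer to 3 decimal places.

Under the Kimura two-parameter model, d = −½ ln(1 − 2P − Q) − ¼ ln(1 − 2Q).
1 − 2P − Q = 0.3666, giving −½ ln(0.3666) = 0.501742.
1 − 2Q = 0.7, giving −¼ ln(0.7) = 0.089169.
d = 0.501742 + 0.089169 = 0.590911.

0.591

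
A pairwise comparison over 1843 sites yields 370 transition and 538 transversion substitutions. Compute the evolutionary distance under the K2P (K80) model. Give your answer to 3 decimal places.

P = 370/1843 ≈ 0.20076 and Q = 538/1843 ≈ 0.291915.
Under the Kimura two-parameter model, d = −½ ln(1 − 2P − Q) − ¼ ln(1 − 2Q).
1 − 2P − Q = 0.306565, giving −½ ln(0.306565) = 0.591163.
1 − 2Q = 0.41617, giving −¼ ln(0.41617) = 0.219165.
d = 0.591163 + 0.219165 = 0.810328.

0.810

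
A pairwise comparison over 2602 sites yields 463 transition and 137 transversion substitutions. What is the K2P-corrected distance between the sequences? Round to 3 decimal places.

0.290

P = 463/2602 ≈ 0.17794 and Q = 137/2602 ≈ 0.052652.
Under the Kimura two-parameter model, d = −½ ln(1 − 2P − Q) − ¼ ln(1 − 2Q).
1 − 2P − Q = 0.591468, giving −½ ln(0.591468) = 0.262574.
1 − 2Q = 0.894696, giving −¼ ln(0.894696) = 0.027818.
d = 0.262574 + 0.027818 = 0.290392.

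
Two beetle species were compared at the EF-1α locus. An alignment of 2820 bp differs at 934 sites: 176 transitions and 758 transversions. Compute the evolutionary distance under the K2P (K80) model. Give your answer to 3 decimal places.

0.443

P = 176/2820 ≈ 0.062411 and Q = 758/2820 ≈ 0.268794.
Under the Kimura two-parameter model, d = −½ ln(1 − 2P − Q) − ¼ ln(1 − 2Q).
1 − 2P − Q = 0.606384, giving −½ ln(0.606384) = 0.250121.
1 − 2Q = 0.462412, giving −¼ ln(0.462412) = 0.192825.
d = 0.250121 + 0.192825 = 0.442946.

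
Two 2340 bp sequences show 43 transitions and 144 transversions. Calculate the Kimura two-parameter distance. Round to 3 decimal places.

0.085

P = 43/2340 ≈ 0.018376 and Q = 144/2340 ≈ 0.061538.
Under the Kimura two-parameter model, d = −½ ln(1 − 2P − Q) − ¼ ln(1 − 2Q).
1 − 2P − Q = 0.90171, giving −½ ln(0.90171) = 0.051731.
1 − 2Q = 0.876924, giving −¼ ln(0.876924) = 0.032834.
d = 0.051731 + 0.032834 = 0.084565.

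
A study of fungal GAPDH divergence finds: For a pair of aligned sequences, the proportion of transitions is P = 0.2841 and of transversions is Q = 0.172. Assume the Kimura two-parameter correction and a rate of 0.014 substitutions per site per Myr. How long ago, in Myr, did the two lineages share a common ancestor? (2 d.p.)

27.83

Under the Kimura two-parameter model, d = −½ ln(1 − 2P − Q) − ¼ ln(1 − 2Q).
1 − 2P − Q = 0.2598, giving −½ ln(0.2598) = 0.673922.
1 − 2Q = 0.656, giving −¼ ln(0.656) = 0.105399.
d = 0.673922 + 0.105399 = 0.779321.
Under a molecular clock d = 2μt, so t = d/(2μ) = 0.779321 / (2 × 0.014) = 27.83 Myr.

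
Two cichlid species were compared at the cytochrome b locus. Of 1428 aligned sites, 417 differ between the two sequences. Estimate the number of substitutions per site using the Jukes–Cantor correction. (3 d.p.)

0.370

p = 417/1428 ≈ 0.292017.
d = −(3/4) ln(1 − 4p/3) = −0.75 ln(1 − 0.389356) = −0.75 ln(0.610644)
  = −0.75 × (-0.493241) = 0.369931 substitutions/site.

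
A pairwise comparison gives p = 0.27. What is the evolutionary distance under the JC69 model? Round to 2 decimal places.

0.33

d = −(3/4) ln(1 − 4p/3) = −0.75 ln(1 − 0.36) = −0.75 ln(0.64)
  = −0.75 × (-0.446287) = 0.334715 substitutions/site.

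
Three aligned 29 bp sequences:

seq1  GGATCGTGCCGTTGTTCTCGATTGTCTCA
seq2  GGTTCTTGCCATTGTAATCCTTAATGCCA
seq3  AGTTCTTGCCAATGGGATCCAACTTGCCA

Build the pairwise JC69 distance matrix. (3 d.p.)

d(seq1,seq2) = 0.529, d(seq1,seq3) = 0.774, d(seq2,seq3) = 0.344

seq1–seq2: 11/29 sites differ → p ≈ 0.37931, d = −0.75 ln(1 − 0.505747) = 0.528531 ≈ 0.529.
seq1–seq3: 14/29 sites differ → p ≈ 0.482759, d = −0.75 ln(1 − 0.643679) = 0.773942 ≈ 0.774.
seq2–seq3: 8/29 sites differ → p ≈ 0.275862, d = −0.75 ln(1 − 0.367816) = 0.343931 ≈ 0.344.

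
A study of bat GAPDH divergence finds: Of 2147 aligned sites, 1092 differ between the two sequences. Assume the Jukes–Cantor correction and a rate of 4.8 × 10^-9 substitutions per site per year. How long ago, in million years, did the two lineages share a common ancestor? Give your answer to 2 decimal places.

p = 1092/2147 ≈ 0.508617.
d = −(3/4) ln(1 − 4p/3) = −0.75 ln(1 − 0.678156) = −0.75 ln(0.321844)
  = −0.75 × (-1.133688) = 0.850266 substitutions/site.
Under a molecular clock d = 2μt, so t = d/(2μ) = 0.850266 / (2 × 4.8 × 10^-9) = 88.57 million years.

88.57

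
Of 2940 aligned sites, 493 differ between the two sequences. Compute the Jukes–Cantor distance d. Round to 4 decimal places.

0.1898

p = 493/2940 ≈ 0.167687.
d = −(3/4) ln(1 − 4p/3) = −0.75 ln(1 − 0.223583) = −0.75 ln(0.776417)
  = −0.75 × (-0.253066) = 0.189800 substitutions/site.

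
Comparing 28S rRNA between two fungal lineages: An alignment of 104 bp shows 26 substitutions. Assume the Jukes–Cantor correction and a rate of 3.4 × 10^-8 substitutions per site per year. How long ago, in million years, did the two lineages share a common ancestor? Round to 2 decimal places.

p = 26/104 = 0.25.
d = −(3/4) ln(1 − 4p/3) = −0.75 ln(1 − 0.333333) = −0.75 ln(0.666667)
  = −0.75 × (-0.405465) = 0.304099 substitutions/site.
Under a molecular clock d = 2μt, so t = d/(2μ) = 0.304099 / (2 × 3.4 × 10^-8) = 4.47 million years.

4.47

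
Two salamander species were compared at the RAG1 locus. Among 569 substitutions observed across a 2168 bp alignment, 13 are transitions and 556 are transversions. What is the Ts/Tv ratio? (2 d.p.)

0.02

R = 13/556 = 0.023381… ≈ 0.02 (to 2 d.p.).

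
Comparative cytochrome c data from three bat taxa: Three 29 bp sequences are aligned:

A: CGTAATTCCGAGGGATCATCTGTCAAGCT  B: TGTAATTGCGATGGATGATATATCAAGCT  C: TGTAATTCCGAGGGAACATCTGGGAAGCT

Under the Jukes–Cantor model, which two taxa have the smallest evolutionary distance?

A–B: 6/29 differ, p = 0.207, d = 0.242.
A–C: 4/29 differ, p = 0.138, d = 0.152.
B–C: 8/29 differ, p = 0.276, d = 0.344.
The smallest distance is between A and C.

A and C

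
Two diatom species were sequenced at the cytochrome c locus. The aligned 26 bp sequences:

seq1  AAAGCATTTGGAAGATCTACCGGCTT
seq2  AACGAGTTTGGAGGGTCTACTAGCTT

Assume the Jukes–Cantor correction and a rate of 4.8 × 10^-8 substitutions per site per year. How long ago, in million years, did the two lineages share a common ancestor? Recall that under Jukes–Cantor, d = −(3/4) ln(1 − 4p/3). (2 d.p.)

3.47

The sequences differ at 7 of 26 sites (3, 5, 6, 13, 15, 21, 22), so p = 7/26 ≈ 0.269231.
d = −(3/4) ln(1 − 4p/3) = −0.75 ln(1 − 0.358975) = −0.75 ln(0.641025)
  = −0.75 × (-0.444687) = 0.333515 substitutions/site.
Under a molecular clock d = 2μt, so t = d/(2μ) = 0.333515 / (2 × 4.8 × 10^-8) = 3.47 million years.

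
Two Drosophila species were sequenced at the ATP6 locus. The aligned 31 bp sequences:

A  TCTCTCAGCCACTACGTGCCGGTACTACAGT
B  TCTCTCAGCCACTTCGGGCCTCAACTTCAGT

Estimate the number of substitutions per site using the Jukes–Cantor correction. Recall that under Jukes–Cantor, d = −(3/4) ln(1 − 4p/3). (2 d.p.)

The sequences differ at 6 of 31 sites (14, 17, 21, 22, 23, 27), so p = 6/31 ≈ 0.193548.
d = −(3/4) ln(1 − 4p/3) = −0.75 ln(1 − 0.258064) = −0.75 ln(0.741936)
  = −0.75 × (-0.298492) = 0.223869 substitutions/site.

0.22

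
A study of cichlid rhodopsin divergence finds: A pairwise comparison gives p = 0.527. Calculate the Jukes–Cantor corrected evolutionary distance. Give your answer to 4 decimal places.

d = −(3/4) ln(1 − 4p/3) = −0.75 ln(1 − 0.702667) = −0.75 ln(0.297333)
  = −0.75 × (-1.212903) = 0.909677 substitutions/site.

0.9097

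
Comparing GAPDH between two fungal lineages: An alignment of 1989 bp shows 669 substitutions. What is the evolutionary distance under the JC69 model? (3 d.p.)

p = 669/1989 ≈ 0.33635.
d = −(3/4) ln(1 − 4p/3) = −0.75 ln(1 − 0.448467) = −0.75 ln(0.551533)
  = −0.75 × (-0.595054) = 0.446291 substitutions/site.

0.446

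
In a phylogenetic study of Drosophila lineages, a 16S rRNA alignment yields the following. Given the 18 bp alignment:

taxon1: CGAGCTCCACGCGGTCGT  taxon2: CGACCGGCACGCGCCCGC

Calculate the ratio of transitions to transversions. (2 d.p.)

Transitions are A↔G and C↔T; transversions are all other mismatches.
Transitions: 2. Transversions: 4.
R = 2/4 = 0.50.

0.50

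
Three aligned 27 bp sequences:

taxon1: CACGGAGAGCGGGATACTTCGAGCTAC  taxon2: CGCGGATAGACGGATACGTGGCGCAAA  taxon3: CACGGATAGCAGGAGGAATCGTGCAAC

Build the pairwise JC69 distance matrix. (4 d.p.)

d(taxon1,taxon2) = 0.4408, d(taxon1,taxon3) = 0.3770, d(taxon2,taxon3) = 0.5107

taxon1–taxon2: 9/27 sites differ → p ≈ 0.333333, d = −0.75 ln(1 − 0.444444) = 0.440839 ≈ 0.4408.
taxon1–taxon3: 8/27 sites differ → p ≈ 0.296296, d = −0.75 ln(1 − 0.395061) = 0.376971 ≈ 0.3770.
taxon2–taxon3: 10/27 sites differ → p ≈ 0.37037, d = −0.75 ln(1 − 0.493827) = 0.510658 ≈ 0.5107.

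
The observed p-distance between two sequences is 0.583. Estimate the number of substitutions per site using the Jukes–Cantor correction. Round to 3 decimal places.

1.127

d = −(3/4) ln(1 − 4p/3) = −0.75 ln(1 − 0.777333) = −0.75 ln(0.222667)
  = −0.75 × (-1.502078) = 1.126559 substitutions/site.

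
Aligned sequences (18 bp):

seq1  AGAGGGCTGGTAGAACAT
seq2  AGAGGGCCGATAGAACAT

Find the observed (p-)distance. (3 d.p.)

0.111

The sequences differ at 2 of 18 positions (sites 8, 10).
p = 2/18 = 0.111111… ≈ 0.111 (to 3 d.p.).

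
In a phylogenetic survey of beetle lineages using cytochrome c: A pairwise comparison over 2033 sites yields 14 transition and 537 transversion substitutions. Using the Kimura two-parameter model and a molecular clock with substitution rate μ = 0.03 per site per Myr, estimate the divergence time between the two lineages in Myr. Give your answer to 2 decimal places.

P = 14/2033 ≈ 0.006886 and Q = 537/2033 ≈ 0.264142.
Under the Kimura two-parameter model, d = −½ ln(1 − 2P − Q) − ¼ ln(1 − 2Q).
1 − 2P − Q = 0.722086, giving −½ ln(0.722086) = 0.162806.
1 − 2Q = 0.471716, giving −¼ ln(0.471716) = 0.187845.
d = 0.162806 + 0.187845 = 0.350651.
Under a molecular clock d = 2μt, so t = d/(2μ) = 0.350651 / (2 × 0.03) = 5.84 Myr.

5.84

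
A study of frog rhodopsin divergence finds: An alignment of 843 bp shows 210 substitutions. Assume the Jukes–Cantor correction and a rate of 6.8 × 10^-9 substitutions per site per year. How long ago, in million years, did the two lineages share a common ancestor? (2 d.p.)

22.26

p = 210/843 ≈ 0.24911.
d = −(3/4) ln(1 − 4p/3) = −0.75 ln(1 − 0.332147) = −0.75 ln(0.667853)
  = −0.75 × (-0.403687) = 0.302765 substitutions/site.
Under a molecular clock d = 2μt, so t = d/(2μ) = 0.302765 / (2 × 6.8 × 10^-9) = 22.26 million years.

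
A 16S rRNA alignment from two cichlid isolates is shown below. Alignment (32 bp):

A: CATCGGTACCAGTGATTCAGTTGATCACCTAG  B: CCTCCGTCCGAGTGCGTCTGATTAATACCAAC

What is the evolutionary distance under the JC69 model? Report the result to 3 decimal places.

The sequences differ at 13 of 32 sites, so p = 13/32 = 0.40625.
d = −(3/4) ln(1 − 4p/3) = −0.75 ln(1 − 0.541667) = −0.75 ln(0.458333)
  = −0.75 × (-0.780159) = 0.585119 substitutions/site.

0.585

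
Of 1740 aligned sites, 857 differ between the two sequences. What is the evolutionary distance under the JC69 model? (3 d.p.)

p = 857/1740 ≈ 0.492529.
d = −(3/4) ln(1 − 4p/3) = −0.75 ln(1 − 0.656705) = −0.75 ln(0.343295)
  = −0.75 × (-1.069165) = 0.801874 substitutions/site.

0.802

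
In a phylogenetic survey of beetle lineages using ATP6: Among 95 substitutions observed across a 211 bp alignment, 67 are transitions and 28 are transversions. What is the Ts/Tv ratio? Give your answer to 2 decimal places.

2.39

R = 67/28 = 2.392857… ≈ 2.39 (to 2 d.p.).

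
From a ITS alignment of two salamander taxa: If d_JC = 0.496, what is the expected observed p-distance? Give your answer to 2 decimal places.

0.36

p = (3/4)(1 − e^(−4d/3)) = 0.75 × (1 − e^(-0.661333)) = 0.75 × (1 − 0.516163) = 0.362878.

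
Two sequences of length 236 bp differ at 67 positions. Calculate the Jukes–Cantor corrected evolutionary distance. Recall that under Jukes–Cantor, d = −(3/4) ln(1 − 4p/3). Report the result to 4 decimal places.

0.3568

p = 67/236 ≈ 0.283898.
d = −(3/4) ln(1 − 4p/3) = −0.75 ln(1 − 0.378531) = −0.75 ln(0.621469)
  = −0.75 × (-0.475669) = 0.356752 substitutions/site.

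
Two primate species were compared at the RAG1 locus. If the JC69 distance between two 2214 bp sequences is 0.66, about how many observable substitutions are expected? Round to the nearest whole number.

972

Invert JC69: p = (3/4)(1 − e^(−4d/3)) = 0.75 × (1 − e^(-0.88)) = 0.75 × (1 − 0.414783) = 0.438913.
Expected differing sites = pL ≈ 0.438913 × 2214 = 971.753382 ≈ 972.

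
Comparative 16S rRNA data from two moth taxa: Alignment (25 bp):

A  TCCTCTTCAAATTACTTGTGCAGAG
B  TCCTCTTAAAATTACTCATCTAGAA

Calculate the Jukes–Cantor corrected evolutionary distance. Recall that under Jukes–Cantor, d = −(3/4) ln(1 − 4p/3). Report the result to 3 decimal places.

0.289

The sequences differ at 6 of 25 sites (8, 17, 18, 20, 21, 25), so p = 6/25 = 0.24.
d = −(3/4) ln(1 − 4p/3) = −0.75 ln(1 − 0.32) = −0.75 ln(0.68)
  = −0.75 × (-0.385662) = 0.289247 substitutions/site.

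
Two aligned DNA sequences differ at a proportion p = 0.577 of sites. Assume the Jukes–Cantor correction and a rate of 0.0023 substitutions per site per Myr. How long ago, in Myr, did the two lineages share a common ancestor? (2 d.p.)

239.15

d = −(3/4) ln(1 − 4p/3) = −0.75 ln(1 − 0.769333) = −0.75 ln(0.230667)
  = −0.75 × (-1.466780) = 1.100085 substitutions/site.
Under a molecular clock d = 2μt, so t = d/(2μ) = 1.100085 / (2 × 0.0023) = 239.15 Myr.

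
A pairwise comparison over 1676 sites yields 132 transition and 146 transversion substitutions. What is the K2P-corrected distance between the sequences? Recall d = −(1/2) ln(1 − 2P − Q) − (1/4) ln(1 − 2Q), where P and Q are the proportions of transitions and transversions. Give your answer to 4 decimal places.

0.1881

P = 132/1676 ≈ 0.078759 and Q = 146/1676 ≈ 0.087112.
Under the Kimura two-parameter model, d = −½ ln(1 − 2P − Q) − ¼ ln(1 − 2Q).
1 − 2P − Q = 0.75537, giving −½ ln(0.75537) = 0.140274.
1 − 2Q = 0.825776, giving −¼ ln(0.825776) = 0.047858.
d = 0.140274 + 0.047858 = 0.188132.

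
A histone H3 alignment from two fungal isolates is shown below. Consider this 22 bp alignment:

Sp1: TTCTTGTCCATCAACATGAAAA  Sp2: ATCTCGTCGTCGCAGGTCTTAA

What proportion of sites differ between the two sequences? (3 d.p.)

0.545

The sequences differ at 12 of 22 positions.
p = 12/22 = 0.545454… ≈ 0.545 (to 3 d.p.).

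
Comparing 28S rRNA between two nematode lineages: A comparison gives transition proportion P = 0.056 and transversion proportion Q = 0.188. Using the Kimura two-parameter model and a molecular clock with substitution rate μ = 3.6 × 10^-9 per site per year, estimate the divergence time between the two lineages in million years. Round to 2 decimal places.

Under the Kimura two-parameter model, d = −½ ln(1 − 2P − Q) − ¼ ln(1 − 2Q).
1 − 2P − Q = 0.7, giving −½ ln(0.7) = 0.178337.
1 − 2Q = 0.624, giving −¼ ln(0.624) = 0.117901.
d = 0.178337 + 0.117901 = 0.296238.
Under a molecular clock d = 2μt, so t = d/(2μ) = 0.296238 / (2 × 3.6 × 10^-9) = 41.14 million years.

41.14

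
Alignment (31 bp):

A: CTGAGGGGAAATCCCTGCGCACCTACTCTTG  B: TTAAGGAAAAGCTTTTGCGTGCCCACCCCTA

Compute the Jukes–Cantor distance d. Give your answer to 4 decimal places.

0.7771

The sequences differ at 15 of 31 sites, so p = 15/31 ≈ 0.483871.
d = −(3/4) ln(1 − 4p/3) = −0.75 ln(1 − 0.645161) = −0.75 ln(0.354839)
  = −0.75 × (-1.036091) = 0.777068 substitutions/site.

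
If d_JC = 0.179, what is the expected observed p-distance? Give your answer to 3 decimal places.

0.159

p = (3/4)(1 − e^(−4d/3)) = 0.75 × (1 − e^(-0.238667)) = 0.75 × (1 − 0.787677) = 0.159242.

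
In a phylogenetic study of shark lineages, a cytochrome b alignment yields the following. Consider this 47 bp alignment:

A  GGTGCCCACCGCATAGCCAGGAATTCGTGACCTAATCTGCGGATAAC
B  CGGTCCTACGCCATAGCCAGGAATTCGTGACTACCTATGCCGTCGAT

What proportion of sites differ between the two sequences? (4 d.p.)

0.3404

The sequences differ at 16 of 47 positions.
p = 16/47 = 0.340425… ≈ 0.3404 (to 4 d.p.).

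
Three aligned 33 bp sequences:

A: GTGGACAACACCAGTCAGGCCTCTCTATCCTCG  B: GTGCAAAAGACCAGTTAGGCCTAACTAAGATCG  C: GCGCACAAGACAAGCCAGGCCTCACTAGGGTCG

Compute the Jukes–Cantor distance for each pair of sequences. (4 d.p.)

d(A,B) = 0.3390, d(A,C) = 0.3390, d(B,C) = 0.2928

A–B: 9/33 sites differ → p ≈ 0.272727, d = −0.75 ln(1 − 0.363636) = 0.338988 ≈ 0.3390.
A–C: 9/33 sites differ → p ≈ 0.272727, d = −0.75 ln(1 − 0.363636) = 0.338988 ≈ 0.3390.
B–C: 8/33 sites differ → p ≈ 0.242424, d = −0.75 ln(1 − 0.323232) = 0.292820 ≈ 0.2928.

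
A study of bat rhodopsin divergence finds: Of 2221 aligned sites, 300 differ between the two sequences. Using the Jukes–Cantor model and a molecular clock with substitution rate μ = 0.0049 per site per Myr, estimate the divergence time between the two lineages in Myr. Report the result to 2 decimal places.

15.20

p = 300/2221 ≈ 0.135074.
d = −(3/4) ln(1 − 4p/3) = −0.75 ln(1 − 0.180099) = −0.75 ln(0.819901)
  = −0.75 × (-0.198572) = 0.148929 substitutions/site.
Under a molecular clock d = 2μt, so t = d/(2μ) = 0.148929 / (2 × 0.0049) = 15.20 Myr.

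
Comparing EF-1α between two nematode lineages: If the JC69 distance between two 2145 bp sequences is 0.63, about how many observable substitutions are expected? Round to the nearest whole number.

Invert JC69: p = (3/4)(1 − e^(−4d/3)) = 0.75 × (1 − e^(-0.84)) = 0.75 × (1 − 0.431711) = 0.426217.
Expected differing sites = pL ≈ 0.426217 × 2145 = 914.235465 ≈ 914.

914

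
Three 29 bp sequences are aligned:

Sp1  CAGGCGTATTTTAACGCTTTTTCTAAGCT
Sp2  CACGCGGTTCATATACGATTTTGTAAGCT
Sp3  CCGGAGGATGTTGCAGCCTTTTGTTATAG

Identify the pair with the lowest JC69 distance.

Sp1 and Sp2

Sp1–Sp2: 11/29 differ, p = 0.379, d = 0.529.
Sp1–Sp3: 13/29 differ, p = 0.448, d = 0.683.
Sp2–Sp3: 15/29 differ, p = 0.517, d = 0.878.
The smallest distance is between Sp1 and Sp2.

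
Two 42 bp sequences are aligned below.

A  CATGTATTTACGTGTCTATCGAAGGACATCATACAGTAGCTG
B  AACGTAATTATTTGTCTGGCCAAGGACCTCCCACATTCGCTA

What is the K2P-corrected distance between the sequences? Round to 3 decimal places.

0.441

Of 42 sites, 5 differences are transitions and 9 are transversions, so P = 5/42 ≈ 0.119048 and Q = 9/42 ≈ 0.214286.
Under the Kimura two-parameter model, d = −½ ln(1 − 2P − Q) − ¼ ln(1 − 2Q).
1 − 2P − Q = 0.547618, giving −½ ln(0.547618) = 0.301089.
1 − 2Q = 0.571428, giving −¼ ln(0.571428) = 0.139904.
d = 0.301089 + 0.139904 = 0.440993.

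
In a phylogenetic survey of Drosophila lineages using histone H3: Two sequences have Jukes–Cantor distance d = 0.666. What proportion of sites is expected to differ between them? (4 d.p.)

0.4414

p = (3/4)(1 − e^(−4d/3)) = 0.75 × (1 − e^(-0.888)) = 0.75 × (1 − 0.411478) = 0.441392.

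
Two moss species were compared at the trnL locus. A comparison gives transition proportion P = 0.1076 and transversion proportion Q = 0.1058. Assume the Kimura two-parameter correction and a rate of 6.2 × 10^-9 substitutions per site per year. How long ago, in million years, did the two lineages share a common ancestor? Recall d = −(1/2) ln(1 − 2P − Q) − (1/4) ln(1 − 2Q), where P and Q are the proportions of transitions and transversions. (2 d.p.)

20.40

Under the Kimura two-parameter model, d = −½ ln(1 − 2P − Q) − ¼ ln(1 − 2Q).
1 − 2P − Q = 0.679, giving −½ ln(0.679) = 0.193567.
1 − 2Q = 0.7884, giving −¼ ln(0.7884) = 0.059437.
d = 0.193567 + 0.059437 = 0.253004.
Under a molecular clock d = 2μt, so t = d/(2μ) = 0.253004 / (2 × 6.2 × 10^-9) = 20.40 million years.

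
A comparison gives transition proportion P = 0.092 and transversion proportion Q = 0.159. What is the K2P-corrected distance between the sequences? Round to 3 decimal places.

0.306

Under the Kimura two-parameter model, d = −½ ln(1 − 2P − Q) − ¼ ln(1 − 2Q).
1 − 2P − Q = 0.657, giving −½ ln(0.657) = 0.210036.
1 − 2Q = 0.682, giving −¼ ln(0.682) = 0.095681.
d = 0.210036 + 0.095681 = 0.305717.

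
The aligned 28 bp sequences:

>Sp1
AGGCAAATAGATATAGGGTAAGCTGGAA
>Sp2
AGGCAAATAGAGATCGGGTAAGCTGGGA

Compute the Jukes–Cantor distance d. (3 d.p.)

The sequences differ at 3 of 28 sites (12, 15, 27), so p = 3/28 ≈ 0.107143.
d = −(3/4) ln(1 − 4p/3) = −0.75 ln(1 − 0.142857) = −0.75 ln(0.857143)
  = −0.75 × (-0.154151) = 0.115613 substitutions/site.

0.116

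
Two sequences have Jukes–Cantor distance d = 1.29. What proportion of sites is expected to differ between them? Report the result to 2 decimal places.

p = (3/4)(1 − e^(−4d/3)) = 0.75 × (1 − e^(-1.72)) = 0.75 × (1 − 0.179066) = 0.615701.

0.62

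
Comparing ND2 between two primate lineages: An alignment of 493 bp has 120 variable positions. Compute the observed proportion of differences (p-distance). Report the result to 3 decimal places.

p = 120/493 = 0.243407… ≈ 0.243 (to 3 d.p.).

0.243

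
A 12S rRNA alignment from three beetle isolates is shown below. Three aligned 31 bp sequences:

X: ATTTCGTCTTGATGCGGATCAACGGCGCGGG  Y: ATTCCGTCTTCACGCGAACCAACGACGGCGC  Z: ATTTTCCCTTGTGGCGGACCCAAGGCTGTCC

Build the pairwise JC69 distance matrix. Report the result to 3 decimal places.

d(X,Y) = 0.367, d(X,Z) = 0.614, d(Y,Z) = 0.691

X–Y: 9/31 sites differ → p ≈ 0.290323, d = −0.75 ln(1 − 0.387097) = 0.367161 ≈ 0.367.
X–Z: 13/31 sites differ → p ≈ 0.419355, d = −0.75 ln(1 − 0.55914) = 0.614271 ≈ 0.614.
Y–Z: 14/31 sites differ → p ≈ 0.451613, d = −0.75 ln(1 − 0.602151) = 0.691262 ≈ 0.691.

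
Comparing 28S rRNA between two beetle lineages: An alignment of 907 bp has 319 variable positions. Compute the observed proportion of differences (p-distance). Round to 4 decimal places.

p = 319/907 = 0.351708… ≈ 0.3517 (to 4 d.p.).

0.3517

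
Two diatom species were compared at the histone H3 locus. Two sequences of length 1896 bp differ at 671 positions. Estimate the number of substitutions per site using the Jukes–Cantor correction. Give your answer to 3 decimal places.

p = 671/1896 ≈ 0.353903.
d = −(3/4) ln(1 − 4p/3) = −0.75 ln(1 − 0.471871) = −0.75 ln(0.528129)
  = −0.75 × (-0.638415) = 0.478811 substitutions/site.

0.479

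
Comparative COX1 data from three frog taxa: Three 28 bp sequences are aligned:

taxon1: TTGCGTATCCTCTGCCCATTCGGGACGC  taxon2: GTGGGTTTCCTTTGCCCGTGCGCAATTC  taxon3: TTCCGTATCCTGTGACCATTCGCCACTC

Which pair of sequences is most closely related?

taxon1–taxon2: 10/28 differ, p = 0.357, d = 0.485.
taxon1–taxon3: 6/28 differ, p = 0.214, d = 0.252.
taxon2–taxon3: 10/28 differ, p = 0.357, d = 0.485.
The smallest distance is between taxon1 and taxon3.

taxon1 and taxon3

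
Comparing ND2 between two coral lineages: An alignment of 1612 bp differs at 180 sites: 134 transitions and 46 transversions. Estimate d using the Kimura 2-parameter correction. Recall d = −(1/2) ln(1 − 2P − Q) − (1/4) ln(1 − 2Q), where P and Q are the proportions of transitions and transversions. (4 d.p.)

0.1230

P = 134/1612 ≈ 0.083127 and Q = 46/1612 ≈ 0.028536.
Under the Kimura two-parameter model, d = −½ ln(1 − 2P − Q) − ¼ ln(1 − 2Q).
1 − 2P − Q = 0.80521, giving −½ ln(0.80521) = 0.108326.
1 − 2Q = 0.942928, giving −¼ ln(0.942928) = 0.014691.
d = 0.108326 + 0.014691 = 0.123017.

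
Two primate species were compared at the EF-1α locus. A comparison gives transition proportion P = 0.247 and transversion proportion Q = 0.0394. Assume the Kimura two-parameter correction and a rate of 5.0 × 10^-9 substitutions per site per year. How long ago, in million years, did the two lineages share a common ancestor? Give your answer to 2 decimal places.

40.17

Under the Kimura two-parameter model, d = −½ ln(1 − 2P − Q) − ¼ ln(1 − 2Q).
1 − 2P − Q = 0.4666, giving −½ ln(0.4666) = 0.381141.
1 − 2Q = 0.9212, giving −¼ ln(0.9212) = 0.020520.
d = 0.381141 + 0.020520 = 0.401661.
Under a molecular clock d = 2μt, so t = d/(2μ) = 0.401661 / (2 × 5.0 × 10^-9) = 40.17 million years.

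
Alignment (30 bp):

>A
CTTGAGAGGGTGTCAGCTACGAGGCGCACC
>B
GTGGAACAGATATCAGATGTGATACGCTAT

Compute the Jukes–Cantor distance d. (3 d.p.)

The sequences differ at 15 of 30 sites, so p = 15/30 = 0.5.
d = −(3/4) ln(1 − 4p/3) = −0.75 ln(1 − 0.666667) = −0.75 ln(0.333333)
  = −0.75 × (-1.098613) = 0.823960 substitutions/site.

0.824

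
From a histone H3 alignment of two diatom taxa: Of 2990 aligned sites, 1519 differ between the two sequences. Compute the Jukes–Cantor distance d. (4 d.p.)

p = 1519/2990 ≈ 0.508027.
d = −(3/4) ln(1 − 4p/3) = −0.75 ln(1 − 0.677369) = −0.75 ln(0.322631)
  = −0.75 × (-1.131246) = 0.848435 substitutions/site.

0.8484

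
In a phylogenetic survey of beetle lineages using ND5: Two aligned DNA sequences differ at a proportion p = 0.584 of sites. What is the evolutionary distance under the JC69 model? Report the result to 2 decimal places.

d = −(3/4) ln(1 − 4p/3) = −0.75 ln(1 − 0.778667) = −0.75 ln(0.221333)
  = −0.75 × (-1.508087) = 1.131065 substitutions/site.

1.13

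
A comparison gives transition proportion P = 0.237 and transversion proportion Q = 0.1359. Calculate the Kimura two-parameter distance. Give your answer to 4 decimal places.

0.5500

Under the Kimura two-parameter model, d = −½ ln(1 − 2P − Q) − ¼ ln(1 − 2Q).
1 − 2P − Q = 0.3901, giving −½ ln(0.3901) = 0.470676.
1 − 2Q = 0.7282, giving −¼ ln(0.7282) = 0.079295.
d = 0.470676 + 0.079295 = 0.549971.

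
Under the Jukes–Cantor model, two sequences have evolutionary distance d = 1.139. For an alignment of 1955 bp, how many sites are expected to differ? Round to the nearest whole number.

Invert JC69: p = (3/4)(1 − e^(−4d/3)) = 0.75 × (1 − e^(-1.518667)) = 0.75 × (1 − 0.219004) = 0.585747.
Expected differing sites = pL ≈ 0.585747 × 1955 = 1145.135385 ≈ 1145.

1145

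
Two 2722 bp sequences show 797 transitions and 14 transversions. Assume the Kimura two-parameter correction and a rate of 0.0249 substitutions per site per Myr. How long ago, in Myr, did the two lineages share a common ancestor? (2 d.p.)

9.02

P = 797/2722 ≈ 0.292799 and Q = 14/2722 ≈ 0.005143.
Under the Kimura two-parameter model, d = −½ ln(1 − 2P − Q) − ¼ ln(1 − 2Q).
1 − 2P − Q = 0.409259, giving −½ ln(0.409259) = 0.446704.
1 − 2Q = 0.989714, giving −¼ ln(0.989714) = 0.002585.
d = 0.446704 + 0.002585 = 0.449289.
Under a molecular clock d = 2μt, so t = d/(2μ) = 0.449289 / (2 × 0.0249) = 9.02 Myr.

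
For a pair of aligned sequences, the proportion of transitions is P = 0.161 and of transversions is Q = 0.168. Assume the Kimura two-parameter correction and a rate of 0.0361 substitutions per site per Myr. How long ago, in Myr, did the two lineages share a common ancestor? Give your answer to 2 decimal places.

6.08

Under the Kimura two-parameter model, d = −½ ln(1 − 2P − Q) − ¼ ln(1 − 2Q).
1 − 2P − Q = 0.51, giving −½ ln(0.51) = 0.336672.
1 − 2Q = 0.664, giving −¼ ln(0.664) = 0.102368.
d = 0.336672 + 0.102368 = 0.439040.
Under a molecular clock d = 2μt, so t = d/(2μ) = 0.439040 / (2 × 0.0361) = 6.08 Myr.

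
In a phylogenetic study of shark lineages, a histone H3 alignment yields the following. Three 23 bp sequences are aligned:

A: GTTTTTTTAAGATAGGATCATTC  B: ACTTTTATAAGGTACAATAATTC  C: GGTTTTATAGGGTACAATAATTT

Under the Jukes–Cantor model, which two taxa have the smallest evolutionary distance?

A–B: 7/23 differ, p = 0.304, d = 0.390.
A–C: 8/23 differ, p = 0.348, d = 0.467.
B–C: 4/23 differ, p = 0.174, d = 0.198.
The smallest distance is between B and C.

B and C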